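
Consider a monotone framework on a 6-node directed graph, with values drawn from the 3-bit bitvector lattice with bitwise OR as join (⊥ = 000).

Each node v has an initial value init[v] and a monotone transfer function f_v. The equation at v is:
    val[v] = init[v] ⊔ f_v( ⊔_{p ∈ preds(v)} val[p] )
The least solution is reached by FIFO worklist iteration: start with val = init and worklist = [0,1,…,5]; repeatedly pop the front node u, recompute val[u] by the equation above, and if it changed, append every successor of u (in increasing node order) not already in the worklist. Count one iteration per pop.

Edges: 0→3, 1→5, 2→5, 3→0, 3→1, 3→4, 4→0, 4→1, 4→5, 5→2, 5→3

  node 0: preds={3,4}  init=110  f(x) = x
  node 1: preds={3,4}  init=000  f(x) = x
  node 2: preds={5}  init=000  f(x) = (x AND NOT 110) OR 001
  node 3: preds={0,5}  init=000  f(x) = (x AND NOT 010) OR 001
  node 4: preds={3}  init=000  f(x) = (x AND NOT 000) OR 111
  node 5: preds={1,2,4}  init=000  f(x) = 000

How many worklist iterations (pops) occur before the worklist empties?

10

Worklist (10 pops):
  #1 pop 0: in=000 → 110 (no change)
  #2 pop 1: in=000 → 000 (no change)
  #3 pop 2: in=000 → 001 (was 000); enqueue []
  #4 pop 3: in=110 → 101 (was 000); enqueue [0,1]
  #5 pop 4: in=101 → 111 (was 000); enqueue []
  #6 pop 5: in=111 → 000 (no change)
  #7 pop 0: in=111 → 111 (was 110); enqueue [3]
  #8 pop 1: in=111 → 111 (was 000); enqueue [5]
  #9 pop 3: in=111 → 101 (no change)
  #10 pop 5: in=111 → 000 (no change)

Fixpoint:
  val[0] = 111
  val[1] = 111
  val[2] = 001
  val[3] = 101
  val[4] = 111
  val[5] = 000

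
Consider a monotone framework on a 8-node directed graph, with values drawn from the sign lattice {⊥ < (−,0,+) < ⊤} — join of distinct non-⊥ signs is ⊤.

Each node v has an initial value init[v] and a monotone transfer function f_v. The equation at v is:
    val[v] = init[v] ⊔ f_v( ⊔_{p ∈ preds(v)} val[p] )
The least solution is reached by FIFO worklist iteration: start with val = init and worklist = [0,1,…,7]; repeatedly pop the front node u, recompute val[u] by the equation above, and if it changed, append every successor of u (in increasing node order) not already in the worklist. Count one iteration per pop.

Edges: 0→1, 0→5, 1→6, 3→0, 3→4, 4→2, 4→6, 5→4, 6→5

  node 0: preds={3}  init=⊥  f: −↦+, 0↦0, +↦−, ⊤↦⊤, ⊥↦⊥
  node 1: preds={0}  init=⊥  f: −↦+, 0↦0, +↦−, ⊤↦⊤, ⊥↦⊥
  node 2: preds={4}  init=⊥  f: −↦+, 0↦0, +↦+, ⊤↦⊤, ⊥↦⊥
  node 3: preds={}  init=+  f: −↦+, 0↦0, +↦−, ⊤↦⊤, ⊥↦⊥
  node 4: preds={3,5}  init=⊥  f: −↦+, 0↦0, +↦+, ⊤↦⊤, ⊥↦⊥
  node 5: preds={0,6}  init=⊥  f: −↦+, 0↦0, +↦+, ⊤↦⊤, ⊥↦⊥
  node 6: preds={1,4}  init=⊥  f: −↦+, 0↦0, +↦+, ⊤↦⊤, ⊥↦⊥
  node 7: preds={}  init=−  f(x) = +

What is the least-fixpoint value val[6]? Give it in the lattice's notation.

Trace (15 dequeues):
  [1] u=0 | in + | out − | prev ⊥ | push {}
  [2] u=1 | in − | out + | prev ⊥ | push {}
  [3] u=2 | in ⊥ | out ⊥ | ==
  [4] u=3 | in ⊥ | out + | ==
  [5] u=4 | in + | out + | prev ⊥ | push {2}
  [6] u=5 | in − | out + | prev ⊥ | push {4}
  [7] u=6 | in + | out + | prev ⊥ | push {5}
  [8] u=7 | in ⊥ | out ⊤ | prev − | push {}
  [9] u=2 | in + | out + | prev ⊥ | push {}
  [10] u=4 | in + | out + | ==
  [11] u=5 | in ⊤ | out ⊤ | prev + | push {4}
  [12] u=4 | in ⊤ | out ⊤ | prev + | push {2,6}
  [13] u=2 | in ⊤ | out ⊤ | prev + | push {}
  [14] u=6 | in ⊤ | out ⊤ | prev + | push {5}
  [15] u=5 | in ⊤ | out ⊤ | ==

Converged values:
  [0] −
  [1] +
  [2] ⊤
  [3] +
  [4] ⊤
  [5] ⊤
  [6] ⊤
  [7] ⊤

⊤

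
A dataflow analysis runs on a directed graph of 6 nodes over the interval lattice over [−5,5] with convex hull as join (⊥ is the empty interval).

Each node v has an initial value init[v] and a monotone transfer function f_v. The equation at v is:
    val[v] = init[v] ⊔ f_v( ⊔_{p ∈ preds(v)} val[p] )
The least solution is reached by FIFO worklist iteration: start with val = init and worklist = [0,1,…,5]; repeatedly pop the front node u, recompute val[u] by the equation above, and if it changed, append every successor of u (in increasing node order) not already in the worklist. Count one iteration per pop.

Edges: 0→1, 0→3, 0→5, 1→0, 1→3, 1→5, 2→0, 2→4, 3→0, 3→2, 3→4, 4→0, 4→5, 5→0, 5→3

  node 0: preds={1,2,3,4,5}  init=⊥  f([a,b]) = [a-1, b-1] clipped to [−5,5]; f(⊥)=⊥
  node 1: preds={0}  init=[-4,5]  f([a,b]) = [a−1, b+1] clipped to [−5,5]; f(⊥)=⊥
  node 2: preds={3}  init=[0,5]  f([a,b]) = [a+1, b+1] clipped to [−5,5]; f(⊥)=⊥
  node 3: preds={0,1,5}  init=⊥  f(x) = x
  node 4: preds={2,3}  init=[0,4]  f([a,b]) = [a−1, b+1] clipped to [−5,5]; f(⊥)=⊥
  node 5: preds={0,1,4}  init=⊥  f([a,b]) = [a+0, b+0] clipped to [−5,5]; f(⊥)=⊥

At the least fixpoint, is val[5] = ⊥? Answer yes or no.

Trace (11 dequeues):
  [1] u=0 | in [-4,5] | out [-5,4] | prev ⊥ | push {}
  [2] u=1 | in [-5,4] | out [-5,5] | prev [-4,5] | push {0}
  [3] u=2 | in ⊥ | out [0,5] | ==
  [4] u=3 | in [-5,5] | out [-5,5] | prev ⊥ | push {2}
  [5] u=4 | in [-5,5] | out [-5,5] | prev [0,4] | push {}
  [6] u=5 | in [-5,5] | out [-5,5] | prev ⊥ | push {3}
  [7] u=0 | in [-5,5] | out [-5,4] | ==
  [8] u=2 | in [-5,5] | out [-4,5] | prev [0,5] | push {0,4}
  [9] u=3 | in [-5,5] | out [-5,5] | ==
  [10] u=0 | in [-5,5] | out [-5,4] | ==
  [11] u=4 | in [-5,5] | out [-5,5] | ==

Converged values:
  [0] [-5,4]
  [1] [-5,5]
  [2] [-4,5]
  [3] [-5,5]
  [4] [-5,5]
  [5] [-5,5]

no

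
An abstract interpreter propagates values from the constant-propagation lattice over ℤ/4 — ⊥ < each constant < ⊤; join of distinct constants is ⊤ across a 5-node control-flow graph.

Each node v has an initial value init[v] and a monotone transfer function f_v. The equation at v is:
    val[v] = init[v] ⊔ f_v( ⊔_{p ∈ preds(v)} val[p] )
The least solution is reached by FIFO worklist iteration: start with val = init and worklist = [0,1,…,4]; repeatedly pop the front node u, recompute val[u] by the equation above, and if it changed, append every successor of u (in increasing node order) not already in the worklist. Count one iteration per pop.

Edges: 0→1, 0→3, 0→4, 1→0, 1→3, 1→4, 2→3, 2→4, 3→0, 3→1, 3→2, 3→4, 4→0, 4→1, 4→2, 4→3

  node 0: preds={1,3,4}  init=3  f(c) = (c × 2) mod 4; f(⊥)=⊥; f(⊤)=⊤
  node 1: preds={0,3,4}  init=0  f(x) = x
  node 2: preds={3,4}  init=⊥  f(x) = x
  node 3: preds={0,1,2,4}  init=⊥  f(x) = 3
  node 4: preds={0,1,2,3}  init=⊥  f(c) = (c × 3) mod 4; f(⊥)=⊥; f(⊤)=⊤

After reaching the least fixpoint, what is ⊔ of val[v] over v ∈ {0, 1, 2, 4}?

⊤

Iteration log — 10 steps:
  step 1. node 0  ⊔preds=0  new=⊤  old=3  +wl: 
  step 2. node 1  ⊔preds=⊤  new=⊤  old=0  +wl: 0
  step 3. node 2  ⊔preds=⊥  new=⊥  stable
  step 4. node 3  ⊔preds=⊤  new=3  old=⊥  +wl: 1,2
  step 5. node 4  ⊔preds=⊤  new=⊤  old=⊥  +wl: 3
  step 6. node 0  ⊔preds=⊤  new=⊤  stable
  step 7. node 1  ⊔preds=⊤  new=⊤  stable
  step 8. node 2  ⊔preds=⊤  new=⊤  old=⊥  +wl: 4
  step 9. node 3  ⊔preds=⊤  new=3  stable
  step 10. node 4  ⊔preds=⊤  new=⊤  stable

Least fixpoint reached:
  node 0: ⊤
  node 1: ⊤
  node 2: ⊤
  node 3: 3
  node 4: ⊤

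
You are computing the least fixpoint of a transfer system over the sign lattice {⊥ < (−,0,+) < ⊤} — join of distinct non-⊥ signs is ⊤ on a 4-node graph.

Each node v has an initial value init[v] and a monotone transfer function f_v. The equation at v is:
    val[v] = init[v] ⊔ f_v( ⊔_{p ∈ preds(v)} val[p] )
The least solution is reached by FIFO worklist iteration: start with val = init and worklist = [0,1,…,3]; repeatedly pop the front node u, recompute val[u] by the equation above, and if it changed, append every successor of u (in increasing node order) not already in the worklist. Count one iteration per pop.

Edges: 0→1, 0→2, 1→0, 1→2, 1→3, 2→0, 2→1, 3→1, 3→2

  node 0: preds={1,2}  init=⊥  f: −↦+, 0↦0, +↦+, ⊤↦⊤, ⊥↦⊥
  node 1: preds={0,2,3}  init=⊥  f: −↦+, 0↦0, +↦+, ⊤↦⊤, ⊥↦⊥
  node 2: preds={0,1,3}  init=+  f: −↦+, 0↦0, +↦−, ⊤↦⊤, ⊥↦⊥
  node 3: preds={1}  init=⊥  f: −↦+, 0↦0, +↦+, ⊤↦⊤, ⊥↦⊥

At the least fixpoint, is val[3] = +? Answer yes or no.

no

Trace (11 dequeues):
  [1] u=0 | in + | out + | prev ⊥ | push {}
  [2] u=1 | in + | out + | prev ⊥ | push {0}
  [3] u=2 | in + | out ⊤ | prev + | push {1}
  [4] u=3 | in + | out + | prev ⊥ | push {2}
  [5] u=0 | in ⊤ | out ⊤ | prev + | push {}
  [6] u=1 | in ⊤ | out ⊤ | prev + | push {0,3}
  [7] u=2 | in ⊤ | out ⊤ | ==
  [8] u=0 | in ⊤ | out ⊤ | ==
  [9] u=3 | in ⊤ | out ⊤ | prev + | push {1,2}
  [10] u=1 | in ⊤ | out ⊤ | ==
  [11] u=2 | in ⊤ | out ⊤ | ==

Converged values:
  [0] ⊤
  [1] ⊤
  [2] ⊤
  [3] ⊤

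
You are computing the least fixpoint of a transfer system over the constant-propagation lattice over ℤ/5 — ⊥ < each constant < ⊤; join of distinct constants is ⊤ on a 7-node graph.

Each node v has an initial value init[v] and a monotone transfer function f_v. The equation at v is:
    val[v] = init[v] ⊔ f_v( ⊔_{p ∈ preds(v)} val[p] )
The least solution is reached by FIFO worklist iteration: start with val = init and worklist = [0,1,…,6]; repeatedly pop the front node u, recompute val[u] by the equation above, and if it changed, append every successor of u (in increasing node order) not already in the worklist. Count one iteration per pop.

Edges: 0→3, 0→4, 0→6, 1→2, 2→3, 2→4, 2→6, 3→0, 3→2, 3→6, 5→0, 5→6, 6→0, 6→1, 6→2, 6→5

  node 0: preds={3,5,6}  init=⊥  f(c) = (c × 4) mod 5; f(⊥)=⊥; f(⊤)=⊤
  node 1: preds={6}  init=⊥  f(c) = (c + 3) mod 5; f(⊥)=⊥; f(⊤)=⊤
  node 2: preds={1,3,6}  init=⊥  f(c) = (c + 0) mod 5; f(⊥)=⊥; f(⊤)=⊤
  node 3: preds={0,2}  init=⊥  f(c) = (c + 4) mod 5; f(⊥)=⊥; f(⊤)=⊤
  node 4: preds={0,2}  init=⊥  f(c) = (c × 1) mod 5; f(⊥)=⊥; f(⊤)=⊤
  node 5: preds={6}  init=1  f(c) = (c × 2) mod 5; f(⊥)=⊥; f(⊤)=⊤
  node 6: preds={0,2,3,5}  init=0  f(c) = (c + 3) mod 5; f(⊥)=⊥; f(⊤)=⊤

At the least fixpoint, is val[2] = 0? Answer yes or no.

Trace (12 dequeues):
  [1] u=0 | in ⊤ | out ⊤ | prev ⊥ | push {}
  [2] u=1 | in 0 | out 3 | prev ⊥ | push {}
  [3] u=2 | in ⊤ | out ⊤ | prev ⊥ | push {}
  [4] u=3 | in ⊤ | out ⊤ | prev ⊥ | push {0,2}
  [5] u=4 | in ⊤ | out ⊤ | prev ⊥ | push {}
  [6] u=5 | in 0 | out ⊤ | prev 1 | push {}
  [7] u=6 | in ⊤ | out ⊤ | prev 0 | push {1,5}
  [8] u=0 | in ⊤ | out ⊤ | ==
  [9] u=2 | in ⊤ | out ⊤ | ==
  [10] u=1 | in ⊤ | out ⊤ | prev 3 | push {2}
  [11] u=5 | in ⊤ | out ⊤ | ==
  [12] u=2 | in ⊤ | out ⊤ | ==

Converged values:
  [0] ⊤
  [1] ⊤
  [2] ⊤
  [3] ⊤
  [4] ⊤
  [5] ⊤
  [6] ⊤

no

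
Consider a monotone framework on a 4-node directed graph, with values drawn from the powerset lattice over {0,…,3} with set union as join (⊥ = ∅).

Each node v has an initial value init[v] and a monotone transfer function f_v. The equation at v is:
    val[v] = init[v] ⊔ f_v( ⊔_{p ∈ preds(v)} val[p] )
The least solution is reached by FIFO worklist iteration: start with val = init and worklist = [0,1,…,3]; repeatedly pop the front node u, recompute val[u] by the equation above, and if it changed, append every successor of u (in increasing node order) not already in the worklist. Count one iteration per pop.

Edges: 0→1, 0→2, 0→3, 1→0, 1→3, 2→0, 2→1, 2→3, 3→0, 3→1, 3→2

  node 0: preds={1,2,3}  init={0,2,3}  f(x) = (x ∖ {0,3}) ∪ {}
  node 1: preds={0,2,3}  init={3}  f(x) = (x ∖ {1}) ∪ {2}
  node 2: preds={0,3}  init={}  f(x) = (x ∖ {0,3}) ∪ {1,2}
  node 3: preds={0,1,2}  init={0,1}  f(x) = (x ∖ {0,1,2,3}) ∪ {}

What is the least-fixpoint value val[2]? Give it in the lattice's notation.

Iteration log — 6 steps:
  step 1. node 0  ⊔preds={0,1,3}  new={0,1,2,3}  old={0,2,3}  +wl: 
  step 2. node 1  ⊔preds={0,1,2,3}  new={0,2,3}  old={3}  +wl: 0
  step 3. node 2  ⊔preds={0,1,2,3}  new={1,2}  old={}  +wl: 1
  step 4. node 3  ⊔preds={0,1,2,3}  new={0,1}  stable
  step 5. node 0  ⊔preds={0,1,2,3}  new={0,1,2,3}  stable
  step 6. node 1  ⊔preds={0,1,2,3}  new={0,2,3}  stable

Least fixpoint reached:
  node 0: {0,1,2,3}
  node 1: {0,2,3}
  node 2: {1,2}
  node 3: {0,1}

{1,2}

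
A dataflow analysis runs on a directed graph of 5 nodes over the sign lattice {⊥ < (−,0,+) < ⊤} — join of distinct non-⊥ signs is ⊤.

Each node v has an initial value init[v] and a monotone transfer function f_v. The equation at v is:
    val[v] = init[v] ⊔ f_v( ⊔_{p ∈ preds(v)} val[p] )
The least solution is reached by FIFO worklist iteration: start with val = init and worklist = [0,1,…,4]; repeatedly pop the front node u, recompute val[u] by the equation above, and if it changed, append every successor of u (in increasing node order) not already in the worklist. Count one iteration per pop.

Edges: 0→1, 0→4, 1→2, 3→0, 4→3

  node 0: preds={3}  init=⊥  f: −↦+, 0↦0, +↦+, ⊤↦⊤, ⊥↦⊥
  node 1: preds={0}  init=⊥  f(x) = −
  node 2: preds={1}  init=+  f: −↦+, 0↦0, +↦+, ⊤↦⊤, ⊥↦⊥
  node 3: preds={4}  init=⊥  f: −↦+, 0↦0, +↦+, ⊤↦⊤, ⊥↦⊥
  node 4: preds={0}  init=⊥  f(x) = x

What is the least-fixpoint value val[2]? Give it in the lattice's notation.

Iteration log — 5 steps:
  step 1. node 0  ⊔preds=⊥  new=⊥  stable
  step 2. node 1  ⊔preds=⊥  new=−  old=⊥  +wl: 
  step 3. node 2  ⊔preds=−  new=+  stable
  step 4. node 3  ⊔preds=⊥  new=⊥  stable
  step 5. node 4  ⊔preds=⊥  new=⊥  stable

Least fixpoint reached:
  node 0: ⊥
  node 1: −
  node 2: +
  node 3: ⊥
  node 4: ⊥

+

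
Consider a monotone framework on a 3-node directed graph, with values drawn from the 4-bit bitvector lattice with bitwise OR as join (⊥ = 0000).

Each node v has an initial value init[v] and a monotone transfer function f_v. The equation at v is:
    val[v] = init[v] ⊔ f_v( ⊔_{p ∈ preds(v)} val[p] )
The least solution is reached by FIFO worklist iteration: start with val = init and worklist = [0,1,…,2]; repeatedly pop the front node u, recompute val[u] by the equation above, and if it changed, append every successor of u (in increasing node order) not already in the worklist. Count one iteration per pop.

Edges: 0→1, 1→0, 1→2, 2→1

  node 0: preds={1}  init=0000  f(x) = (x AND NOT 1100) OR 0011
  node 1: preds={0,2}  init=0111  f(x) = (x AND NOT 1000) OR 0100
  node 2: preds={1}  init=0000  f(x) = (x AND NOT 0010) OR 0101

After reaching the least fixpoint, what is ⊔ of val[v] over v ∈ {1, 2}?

0111

Trace (4 dequeues):
  [1] u=0 | in 0111 | out 0011 | prev 0000 | push {}
  [2] u=1 | in 0011 | out 0111 | ==
  [3] u=2 | in 0111 | out 0101 | prev 0000 | push {1}
  [4] u=1 | in 0111 | out 0111 | ==

Converged values:
  [0] 0011
  [1] 0111
  [2] 0101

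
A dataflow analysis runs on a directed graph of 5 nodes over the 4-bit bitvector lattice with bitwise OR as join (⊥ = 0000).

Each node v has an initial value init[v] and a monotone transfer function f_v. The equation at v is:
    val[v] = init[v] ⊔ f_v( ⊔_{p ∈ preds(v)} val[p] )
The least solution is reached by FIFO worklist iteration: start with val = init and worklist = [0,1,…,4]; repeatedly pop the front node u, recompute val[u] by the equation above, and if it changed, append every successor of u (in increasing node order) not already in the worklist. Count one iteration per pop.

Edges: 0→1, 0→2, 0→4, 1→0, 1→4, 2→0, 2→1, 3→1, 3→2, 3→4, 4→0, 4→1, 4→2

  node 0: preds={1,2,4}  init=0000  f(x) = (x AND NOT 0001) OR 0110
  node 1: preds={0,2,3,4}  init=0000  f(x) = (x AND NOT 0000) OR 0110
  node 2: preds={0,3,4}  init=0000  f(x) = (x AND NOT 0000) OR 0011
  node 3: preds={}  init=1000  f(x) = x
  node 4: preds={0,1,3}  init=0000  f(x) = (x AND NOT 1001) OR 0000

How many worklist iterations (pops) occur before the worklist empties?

10

Trace (10 dequeues):
  [1] u=0 | in 0000 | out 0110 | prev 0000 | push {}
  [2] u=1 | in 1110 | out 1110 | prev 0000 | push {0}
  [3] u=2 | in 1110 | out 1111 | prev 0000 | push {1}
  [4] u=3 | in 0000 | out 1000 | ==
  [5] u=4 | in 1110 | out 0110 | prev 0000 | push {2}
  [6] u=0 | in 1111 | out 1110 | prev 0110 | push {4}
  [7] u=1 | in 1111 | out 1111 | prev 1110 | push {0}
  [8] u=2 | in 1110 | out 1111 | ==
  [9] u=4 | in 1111 | out 0110 | ==
  [10] u=0 | in 1111 | out 1110 | ==

Converged values:
  [0] 1110
  [1] 1111
  [2] 1111
  [3] 1000
  [4] 0110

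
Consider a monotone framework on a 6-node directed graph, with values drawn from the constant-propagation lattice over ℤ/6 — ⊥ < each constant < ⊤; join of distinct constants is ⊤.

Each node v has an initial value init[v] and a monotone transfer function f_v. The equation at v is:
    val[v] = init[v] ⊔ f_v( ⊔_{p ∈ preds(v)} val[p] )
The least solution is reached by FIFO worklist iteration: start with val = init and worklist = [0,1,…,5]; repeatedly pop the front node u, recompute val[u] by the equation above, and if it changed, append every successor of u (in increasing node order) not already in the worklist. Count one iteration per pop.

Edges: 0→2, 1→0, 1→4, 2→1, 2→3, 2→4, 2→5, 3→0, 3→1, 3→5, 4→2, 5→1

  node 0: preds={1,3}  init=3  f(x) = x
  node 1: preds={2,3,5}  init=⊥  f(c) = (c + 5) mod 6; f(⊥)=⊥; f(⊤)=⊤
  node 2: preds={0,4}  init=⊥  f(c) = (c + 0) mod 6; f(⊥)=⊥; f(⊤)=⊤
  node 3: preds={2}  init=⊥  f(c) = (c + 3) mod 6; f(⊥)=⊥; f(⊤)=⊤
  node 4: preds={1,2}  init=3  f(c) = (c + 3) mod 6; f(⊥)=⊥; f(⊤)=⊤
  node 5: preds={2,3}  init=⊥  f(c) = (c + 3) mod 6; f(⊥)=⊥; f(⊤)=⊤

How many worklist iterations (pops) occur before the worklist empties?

Worklist (15 pops):
  #1 pop 0: in=⊥ → 3 (no change)
  #2 pop 1: in=⊥ → ⊥ (no change)
  #3 pop 2: in=3 → 3 (was ⊥); enqueue [1]
  #4 pop 3: in=3 → 0 (was ⊥); enqueue [0]
  #5 pop 4: in=3 → ⊤ (was 3); enqueue [2]
  #6 pop 5: in=⊤ → ⊤ (was ⊥); enqueue []
  #7 pop 1: in=⊤ → ⊤ (was ⊥); enqueue [4]
  #8 pop 0: in=⊤ → ⊤ (was 3); enqueue []
  #9 pop 2: in=⊤ → ⊤ (was 3); enqueue [1,3,5]
  #10 pop 4: in=⊤ → ⊤ (no change)
  #11 pop 1: in=⊤ → ⊤ (no change)
  #12 pop 3: in=⊤ → ⊤ (was 0); enqueue [0,1]
  #13 pop 5: in=⊤ → ⊤ (no change)
  #14 pop 0: in=⊤ → ⊤ (no change)
  #15 pop 1: in=⊤ → ⊤ (no change)

Fixpoint:
  val[0] = ⊤
  val[1] = ⊤
  val[2] = ⊤
  val[3] = ⊤
  val[4] = ⊤
  val[5] = ⊤

15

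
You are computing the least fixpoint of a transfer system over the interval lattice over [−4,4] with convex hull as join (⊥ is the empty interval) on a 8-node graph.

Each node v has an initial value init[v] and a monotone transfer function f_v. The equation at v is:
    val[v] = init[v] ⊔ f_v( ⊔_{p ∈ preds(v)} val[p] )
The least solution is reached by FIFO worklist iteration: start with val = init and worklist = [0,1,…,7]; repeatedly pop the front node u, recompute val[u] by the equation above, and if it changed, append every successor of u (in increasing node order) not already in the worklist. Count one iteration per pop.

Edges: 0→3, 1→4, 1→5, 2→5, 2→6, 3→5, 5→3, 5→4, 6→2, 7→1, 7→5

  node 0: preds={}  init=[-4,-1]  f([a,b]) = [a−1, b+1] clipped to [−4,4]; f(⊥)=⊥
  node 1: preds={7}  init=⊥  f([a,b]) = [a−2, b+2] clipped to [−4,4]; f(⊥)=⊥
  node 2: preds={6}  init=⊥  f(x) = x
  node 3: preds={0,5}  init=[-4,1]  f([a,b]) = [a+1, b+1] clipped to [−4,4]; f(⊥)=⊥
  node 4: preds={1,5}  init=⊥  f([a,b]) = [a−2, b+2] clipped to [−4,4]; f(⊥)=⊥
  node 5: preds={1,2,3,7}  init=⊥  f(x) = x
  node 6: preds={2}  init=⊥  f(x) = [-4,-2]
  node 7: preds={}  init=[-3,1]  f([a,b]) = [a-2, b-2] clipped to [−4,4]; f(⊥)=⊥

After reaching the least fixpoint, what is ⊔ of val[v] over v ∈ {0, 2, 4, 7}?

[-4,4]

Trace (15 dequeues):
  [1] u=0 | in ⊥ | out [-4,-1] | ==
  [2] u=1 | in [-3,1] | out [-4,3] | prev ⊥ | push {}
  [3] u=2 | in ⊥ | out ⊥ | ==
  [4] u=3 | in [-4,-1] | out [-4,1] | ==
  [5] u=4 | in [-4,3] | out [-4,4] | prev ⊥ | push {}
  [6] u=5 | in [-4,3] | out [-4,3] | prev ⊥ | push {3,4}
  [7] u=6 | in ⊥ | out [-4,-2] | prev ⊥ | push {2}
  [8] u=7 | in ⊥ | out [-3,1] | ==
  [9] u=3 | in [-4,3] | out [-4,4] | prev [-4,1] | push {5}
  [10] u=4 | in [-4,3] | out [-4,4] | ==
  [11] u=2 | in [-4,-2] | out [-4,-2] | prev ⊥ | push {6}
  [12] u=5 | in [-4,4] | out [-4,4] | prev [-4,3] | push {3,4}
  [13] u=6 | in [-4,-2] | out [-4,-2] | ==
  [14] u=3 | in [-4,4] | out [-4,4] | ==
  [15] u=4 | in [-4,4] | out [-4,4] | ==

Converged values:
  [0] [-4,-1]
  [1] [-4,3]
  [2] [-4,-2]
  [3] [-4,4]
  [4] [-4,4]
  [5] [-4,4]
  [6] [-4,-2]
  [7] [-3,1]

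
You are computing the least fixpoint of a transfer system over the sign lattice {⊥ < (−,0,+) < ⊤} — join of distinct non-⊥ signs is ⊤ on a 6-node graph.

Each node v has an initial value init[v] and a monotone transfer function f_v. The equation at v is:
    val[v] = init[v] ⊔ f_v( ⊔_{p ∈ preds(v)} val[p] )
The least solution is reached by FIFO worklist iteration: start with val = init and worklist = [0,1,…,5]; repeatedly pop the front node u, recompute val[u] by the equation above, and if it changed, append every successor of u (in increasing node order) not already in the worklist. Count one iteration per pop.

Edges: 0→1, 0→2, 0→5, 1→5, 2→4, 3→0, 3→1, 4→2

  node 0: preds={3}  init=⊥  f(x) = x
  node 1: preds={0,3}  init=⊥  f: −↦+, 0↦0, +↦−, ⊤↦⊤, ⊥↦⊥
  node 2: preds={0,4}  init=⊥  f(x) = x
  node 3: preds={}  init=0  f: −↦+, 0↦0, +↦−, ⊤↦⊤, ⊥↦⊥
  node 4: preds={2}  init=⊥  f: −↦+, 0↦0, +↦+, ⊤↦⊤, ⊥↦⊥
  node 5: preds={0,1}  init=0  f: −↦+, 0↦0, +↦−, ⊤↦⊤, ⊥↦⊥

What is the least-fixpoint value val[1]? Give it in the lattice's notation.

0

Trace (7 dequeues):
  [1] u=0 | in 0 | out 0 | prev ⊥ | push {}
  [2] u=1 | in 0 | out 0 | prev ⊥ | push {}
  [3] u=2 | in 0 | out 0 | prev ⊥ | push {}
  [4] u=3 | in ⊥ | out 0 | ==
  [5] u=4 | in 0 | out 0 | prev ⊥ | push {2}
  [6] u=5 | in 0 | out 0 | ==
  [7] u=2 | in 0 | out 0 | ==

Converged values:
  [0] 0
  [1] 0
  [2] 0
  [3] 0
  [4] 0
  [5] 0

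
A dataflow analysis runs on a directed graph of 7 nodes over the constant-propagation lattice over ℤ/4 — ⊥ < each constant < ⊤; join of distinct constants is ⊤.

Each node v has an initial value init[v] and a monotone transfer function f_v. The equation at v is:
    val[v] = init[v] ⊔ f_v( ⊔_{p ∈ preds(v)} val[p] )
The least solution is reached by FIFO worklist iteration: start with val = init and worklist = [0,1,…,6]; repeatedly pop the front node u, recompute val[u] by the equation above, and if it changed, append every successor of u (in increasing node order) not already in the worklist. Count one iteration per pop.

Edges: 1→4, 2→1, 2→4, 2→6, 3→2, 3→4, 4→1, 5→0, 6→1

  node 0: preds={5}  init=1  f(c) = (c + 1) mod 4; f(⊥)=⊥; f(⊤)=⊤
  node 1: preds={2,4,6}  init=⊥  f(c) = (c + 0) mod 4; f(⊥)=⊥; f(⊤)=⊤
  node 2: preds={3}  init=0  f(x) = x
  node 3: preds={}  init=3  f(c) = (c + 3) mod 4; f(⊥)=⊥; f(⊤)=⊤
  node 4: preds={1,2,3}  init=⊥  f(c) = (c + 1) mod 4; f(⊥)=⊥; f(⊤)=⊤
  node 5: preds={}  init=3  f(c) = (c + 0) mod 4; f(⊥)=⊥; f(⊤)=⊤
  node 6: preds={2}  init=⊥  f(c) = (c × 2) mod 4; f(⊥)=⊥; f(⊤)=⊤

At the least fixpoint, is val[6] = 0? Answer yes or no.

Trace (9 dequeues):
  [1] u=0 | in 3 | out ⊤ | prev 1 | push {}
  [2] u=1 | in 0 | out 0 | prev ⊥ | push {}
  [3] u=2 | in 3 | out ⊤ | prev 0 | push {1}
  [4] u=3 | in ⊥ | out 3 | ==
  [5] u=4 | in ⊤ | out ⊤ | prev ⊥ | push {}
  [6] u=5 | in ⊥ | out 3 | ==
  [7] u=6 | in ⊤ | out ⊤ | prev ⊥ | push {}
  [8] u=1 | in ⊤ | out ⊤ | prev 0 | push {4}
  [9] u=4 | in ⊤ | out ⊤ | ==

Converged values:
  [0] ⊤
  [1] ⊤
  [2] ⊤
  [3] 3
  [4] ⊤
  [5] 3
  [6] ⊤

no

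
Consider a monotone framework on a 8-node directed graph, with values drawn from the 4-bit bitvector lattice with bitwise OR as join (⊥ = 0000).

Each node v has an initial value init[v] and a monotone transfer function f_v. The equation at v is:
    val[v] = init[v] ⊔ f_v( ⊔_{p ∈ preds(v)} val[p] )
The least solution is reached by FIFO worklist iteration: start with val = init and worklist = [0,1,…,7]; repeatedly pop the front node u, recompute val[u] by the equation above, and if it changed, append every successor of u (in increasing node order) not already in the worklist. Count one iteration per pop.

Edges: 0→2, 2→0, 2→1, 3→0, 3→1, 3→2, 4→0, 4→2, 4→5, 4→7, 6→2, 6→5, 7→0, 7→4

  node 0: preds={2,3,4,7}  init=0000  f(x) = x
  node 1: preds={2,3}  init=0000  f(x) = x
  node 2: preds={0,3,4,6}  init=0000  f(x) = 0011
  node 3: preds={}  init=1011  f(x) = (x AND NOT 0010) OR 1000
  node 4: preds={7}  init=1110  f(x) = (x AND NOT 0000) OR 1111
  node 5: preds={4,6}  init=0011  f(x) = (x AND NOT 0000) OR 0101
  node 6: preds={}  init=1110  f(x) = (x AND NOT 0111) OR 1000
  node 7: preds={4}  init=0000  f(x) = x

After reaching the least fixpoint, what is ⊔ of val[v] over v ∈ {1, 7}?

Trace (12 dequeues):
  [1] u=0 | in 1111 | out 1111 | prev 0000 | push {}
  [2] u=1 | in 1011 | out 1011 | prev 0000 | push {}
  [3] u=2 | in 1111 | out 0011 | prev 0000 | push {0,1}
  [4] u=3 | in 0000 | out 1011 | ==
  [5] u=4 | in 0000 | out 1111 | prev 1110 | push {2}
  [6] u=5 | in 1111 | out 1111 | prev 0011 | push {}
  [7] u=6 | in 0000 | out 1110 | ==
  [8] u=7 | in 1111 | out 1111 | prev 0000 | push {4}
  [9] u=0 | in 1111 | out 1111 | ==
  [10] u=1 | in 1011 | out 1011 | ==
  [11] u=2 | in 1111 | out 0011 | ==
  [12] u=4 | in 1111 | out 1111 | ==

Converged values:
  [0] 1111
  [1] 1011
  [2] 0011
  [3] 1011
  [4] 1111
  [5] 1111
  [6] 1110
  [7] 1111

1111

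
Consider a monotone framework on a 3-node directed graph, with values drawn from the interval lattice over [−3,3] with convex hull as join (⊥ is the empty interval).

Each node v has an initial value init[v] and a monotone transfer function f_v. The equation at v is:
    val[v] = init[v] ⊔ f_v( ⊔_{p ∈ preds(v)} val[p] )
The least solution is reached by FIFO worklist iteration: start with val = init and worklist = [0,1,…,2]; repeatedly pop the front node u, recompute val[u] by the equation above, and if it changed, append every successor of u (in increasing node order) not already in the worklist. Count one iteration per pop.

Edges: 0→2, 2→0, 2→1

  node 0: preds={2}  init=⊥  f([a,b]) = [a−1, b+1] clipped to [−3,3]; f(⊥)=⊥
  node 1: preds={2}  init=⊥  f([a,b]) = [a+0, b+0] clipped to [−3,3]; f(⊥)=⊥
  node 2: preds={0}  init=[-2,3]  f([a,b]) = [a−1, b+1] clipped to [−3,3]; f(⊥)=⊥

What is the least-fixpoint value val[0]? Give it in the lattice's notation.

[-3,3]

Iteration log — 5 steps:
  step 1. node 0  ⊔preds=[-2,3]  new=[-3,3]  old=⊥  +wl: 
  step 2. node 1  ⊔preds=[-2,3]  new=[-2,3]  old=⊥  +wl: 
  step 3. node 2  ⊔preds=[-3,3]  new=[-3,3]  old=[-2,3]  +wl: 0,1
  step 4. node 0  ⊔preds=[-3,3]  new=[-3,3]  stable
  step 5. node 1  ⊔preds=[-3,3]  new=[-3,3]  old=[-2,3]  +wl: 

Least fixpoint reached:
  node 0: [-3,3]
  node 1: [-3,3]
  node 2: [-3,3]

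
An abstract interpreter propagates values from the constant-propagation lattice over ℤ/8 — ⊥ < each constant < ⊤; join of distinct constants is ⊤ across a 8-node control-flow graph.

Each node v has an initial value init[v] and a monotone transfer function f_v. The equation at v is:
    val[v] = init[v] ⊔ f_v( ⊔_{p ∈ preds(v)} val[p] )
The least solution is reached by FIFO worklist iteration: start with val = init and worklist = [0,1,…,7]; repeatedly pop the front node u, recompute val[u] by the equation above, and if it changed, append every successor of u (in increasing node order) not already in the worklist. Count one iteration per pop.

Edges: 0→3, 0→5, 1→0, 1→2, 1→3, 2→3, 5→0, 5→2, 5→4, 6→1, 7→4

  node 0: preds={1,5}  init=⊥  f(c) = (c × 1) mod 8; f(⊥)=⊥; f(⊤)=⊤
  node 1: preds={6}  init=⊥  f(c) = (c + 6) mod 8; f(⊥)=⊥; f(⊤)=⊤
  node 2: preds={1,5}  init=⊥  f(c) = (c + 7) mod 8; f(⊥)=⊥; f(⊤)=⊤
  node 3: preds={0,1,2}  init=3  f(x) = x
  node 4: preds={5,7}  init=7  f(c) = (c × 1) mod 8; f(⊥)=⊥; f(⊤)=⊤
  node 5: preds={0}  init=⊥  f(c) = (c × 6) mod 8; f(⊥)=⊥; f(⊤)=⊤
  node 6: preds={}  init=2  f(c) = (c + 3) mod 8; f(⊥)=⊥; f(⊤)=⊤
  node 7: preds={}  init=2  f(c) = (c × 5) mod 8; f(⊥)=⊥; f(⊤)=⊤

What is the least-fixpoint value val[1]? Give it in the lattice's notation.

Trace (14 dequeues):
  [1] u=0 | in ⊥ | out ⊥ | ==
  [2] u=1 | in 2 | out 0 | prev ⊥ | push {0}
  [3] u=2 | in 0 | out 7 | prev ⊥ | push {}
  [4] u=3 | in ⊤ | out ⊤ | prev 3 | push {}
  [5] u=4 | in 2 | out ⊤ | prev 7 | push {}
  [6] u=5 | in ⊥ | out ⊥ | ==
  [7] u=6 | in ⊥ | out 2 | ==
  [8] u=7 | in ⊥ | out 2 | ==
  [9] u=0 | in 0 | out 0 | prev ⊥ | push {3,5}
  [10] u=3 | in ⊤ | out ⊤ | ==
  [11] u=5 | in 0 | out 0 | prev ⊥ | push {0,2,4}
  [12] u=0 | in 0 | out 0 | ==
  [13] u=2 | in 0 | out 7 | ==
  [14] u=4 | in ⊤ | out ⊤ | ==

Converged values:
  [0] 0
  [1] 0
  [2] 7
  [3] ⊤
  [4] ⊤
  [5] 0
  [6] 2
  [7] 2

0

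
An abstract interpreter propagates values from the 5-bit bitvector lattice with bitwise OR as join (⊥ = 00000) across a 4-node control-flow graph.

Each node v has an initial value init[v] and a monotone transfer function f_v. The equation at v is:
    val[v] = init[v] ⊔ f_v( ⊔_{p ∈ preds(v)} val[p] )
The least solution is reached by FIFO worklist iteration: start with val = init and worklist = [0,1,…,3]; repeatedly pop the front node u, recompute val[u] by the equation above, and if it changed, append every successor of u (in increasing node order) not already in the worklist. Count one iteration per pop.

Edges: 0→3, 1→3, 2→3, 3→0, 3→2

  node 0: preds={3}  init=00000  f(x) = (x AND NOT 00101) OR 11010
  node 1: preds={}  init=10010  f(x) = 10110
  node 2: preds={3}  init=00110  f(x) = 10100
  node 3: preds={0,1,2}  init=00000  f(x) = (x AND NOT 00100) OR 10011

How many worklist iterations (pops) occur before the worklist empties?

Trace (6 dequeues):
  [1] u=0 | in 00000 | out 11010 | prev 00000 | push {}
  [2] u=1 | in 00000 | out 10110 | prev 10010 | push {}
  [3] u=2 | in 00000 | out 10110 | prev 00110 | push {}
  [4] u=3 | in 11110 | out 11011 | prev 00000 | push {0,2}
  [5] u=0 | in 11011 | out 11010 | ==
  [6] u=2 | in 11011 | out 10110 | ==

Converged values:
  [0] 11010
  [1] 10110
  [2] 10110
  [3] 11011

6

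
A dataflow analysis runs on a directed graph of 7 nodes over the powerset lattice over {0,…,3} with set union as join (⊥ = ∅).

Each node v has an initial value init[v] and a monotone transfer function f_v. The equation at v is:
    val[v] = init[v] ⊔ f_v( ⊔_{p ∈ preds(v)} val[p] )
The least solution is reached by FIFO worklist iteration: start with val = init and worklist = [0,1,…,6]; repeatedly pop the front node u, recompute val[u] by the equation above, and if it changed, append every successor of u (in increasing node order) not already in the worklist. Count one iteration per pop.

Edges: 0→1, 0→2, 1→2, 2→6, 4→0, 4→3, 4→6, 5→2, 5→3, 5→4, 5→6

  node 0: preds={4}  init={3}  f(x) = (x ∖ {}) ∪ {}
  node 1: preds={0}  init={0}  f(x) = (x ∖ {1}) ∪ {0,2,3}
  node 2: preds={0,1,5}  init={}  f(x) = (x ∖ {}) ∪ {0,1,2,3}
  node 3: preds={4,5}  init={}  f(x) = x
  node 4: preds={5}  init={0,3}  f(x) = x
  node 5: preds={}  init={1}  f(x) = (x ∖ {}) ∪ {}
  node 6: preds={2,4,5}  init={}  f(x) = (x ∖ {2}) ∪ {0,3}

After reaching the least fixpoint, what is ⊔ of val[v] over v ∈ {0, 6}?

Worklist (11 pops):
  #1 pop 0: in={0,3} → {0,3} (was {3}); enqueue []
  #2 pop 1: in={0,3} → {0,2,3} (was {0}); enqueue []
  #3 pop 2: in={0,1,2,3} → {0,1,2,3} (was {}); enqueue []
  #4 pop 3: in={0,1,3} → {0,1,3} (was {}); enqueue []
  #5 pop 4: in={1} → {0,1,3} (was {0,3}); enqueue [0,3]
  #6 pop 5: in={} → {1} (no change)
  #7 pop 6: in={0,1,2,3} → {0,1,3} (was {}); enqueue []
  #8 pop 0: in={0,1,3} → {0,1,3} (was {0,3}); enqueue [1,2]
  #9 pop 3: in={0,1,3} → {0,1,3} (no change)
  #10 pop 1: in={0,1,3} → {0,2,3} (no change)
  #11 pop 2: in={0,1,2,3} → {0,1,2,3} (no change)

Fixpoint:
  val[0] = {0,1,3}
  val[1] = {0,2,3}
  val[2] = {0,1,2,3}
  val[3] = {0,1,3}
  val[4] = {0,1,3}
  val[5] = {1}
  val[6] = {0,1,3}

{0,1,3}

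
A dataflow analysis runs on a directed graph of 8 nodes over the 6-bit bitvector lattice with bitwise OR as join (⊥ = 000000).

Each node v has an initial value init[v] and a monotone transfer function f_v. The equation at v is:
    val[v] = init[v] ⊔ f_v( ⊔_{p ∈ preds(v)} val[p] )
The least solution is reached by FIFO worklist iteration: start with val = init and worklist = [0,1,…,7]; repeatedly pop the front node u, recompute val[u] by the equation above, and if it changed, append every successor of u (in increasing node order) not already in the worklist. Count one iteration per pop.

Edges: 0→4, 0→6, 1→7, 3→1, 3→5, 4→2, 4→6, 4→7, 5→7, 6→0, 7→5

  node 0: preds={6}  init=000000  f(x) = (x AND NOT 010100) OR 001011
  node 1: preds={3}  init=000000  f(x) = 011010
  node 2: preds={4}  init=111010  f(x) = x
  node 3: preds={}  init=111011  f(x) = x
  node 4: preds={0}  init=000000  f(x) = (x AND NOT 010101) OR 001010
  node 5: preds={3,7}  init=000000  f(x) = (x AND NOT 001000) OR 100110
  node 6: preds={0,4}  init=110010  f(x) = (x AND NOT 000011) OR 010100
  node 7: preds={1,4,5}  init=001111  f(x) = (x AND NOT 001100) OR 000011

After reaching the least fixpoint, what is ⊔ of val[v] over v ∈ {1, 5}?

111111

Trace (11 dequeues):
  [1] u=0 | in 110010 | out 101011 | prev 000000 | push {}
  [2] u=1 | in 111011 | out 011010 | prev 000000 | push {}
  [3] u=2 | in 000000 | out 111010 | ==
  [4] u=3 | in 000000 | out 111011 | ==
  [5] u=4 | in 101011 | out 101010 | prev 000000 | push {2}
  [6] u=5 | in 111111 | out 110111 | prev 000000 | push {}
  [7] u=6 | in 101011 | out 111110 | prev 110010 | push {0}
  [8] u=7 | in 111111 | out 111111 | prev 001111 | push {5}
  [9] u=2 | in 101010 | out 111010 | ==
  [10] u=0 | in 111110 | out 101011 | ==
  [11] u=5 | in 111111 | out 110111 | ==

Converged values:
  [0] 101011
  [1] 011010
  [2] 111010
  [3] 111011
  [4] 101010
  [5] 110111
  [6] 111110
  [7] 111111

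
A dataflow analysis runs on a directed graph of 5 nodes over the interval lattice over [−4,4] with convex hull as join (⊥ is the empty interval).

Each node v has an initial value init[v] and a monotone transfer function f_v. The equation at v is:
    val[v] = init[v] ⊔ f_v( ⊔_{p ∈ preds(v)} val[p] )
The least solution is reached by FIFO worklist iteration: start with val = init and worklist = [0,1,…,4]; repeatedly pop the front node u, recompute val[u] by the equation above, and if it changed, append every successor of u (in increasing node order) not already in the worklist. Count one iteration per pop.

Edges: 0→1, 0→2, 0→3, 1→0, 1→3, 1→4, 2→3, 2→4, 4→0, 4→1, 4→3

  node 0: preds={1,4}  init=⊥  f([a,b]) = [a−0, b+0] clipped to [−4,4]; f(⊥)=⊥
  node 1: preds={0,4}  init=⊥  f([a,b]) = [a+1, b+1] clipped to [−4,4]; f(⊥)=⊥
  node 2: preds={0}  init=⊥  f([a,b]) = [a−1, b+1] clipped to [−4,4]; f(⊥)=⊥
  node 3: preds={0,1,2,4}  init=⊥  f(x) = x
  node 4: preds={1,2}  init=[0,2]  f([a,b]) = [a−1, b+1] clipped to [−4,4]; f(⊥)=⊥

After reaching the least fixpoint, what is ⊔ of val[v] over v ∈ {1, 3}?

Worklist (18 pops):
  #1 pop 0: in=[0,2] → [0,2] (was ⊥); enqueue []
  #2 pop 1: in=[0,2] → [1,3] (was ⊥); enqueue [0]
  #3 pop 2: in=[0,2] → [-1,3] (was ⊥); enqueue []
  #4 pop 3: in=[-1,3] → [-1,3] (was ⊥); enqueue []
  #5 pop 4: in=[-1,3] → [-2,4] (was [0,2]); enqueue [1,3]
  #6 pop 0: in=[-2,4] → [-2,4] (was [0,2]); enqueue [2]
  #7 pop 1: in=[-2,4] → [-1,4] (was [1,3]); enqueue [0,4]
  #8 pop 3: in=[-2,4] → [-2,4] (was [-1,3]); enqueue []
  #9 pop 2: in=[-2,4] → [-3,4] (was [-1,3]); enqueue [3]
  #10 pop 0: in=[-2,4] → [-2,4] (no change)
  #11 pop 4: in=[-3,4] → [-4,4] (was [-2,4]); enqueue [0,1]
  #12 pop 3: in=[-4,4] → [-4,4] (was [-2,4]); enqueue []
  #13 pop 0: in=[-4,4] → [-4,4] (was [-2,4]); enqueue [2,3]
  #14 pop 1: in=[-4,4] → [-3,4] (was [-1,4]); enqueue [0,4]
  #15 pop 2: in=[-4,4] → [-4,4] (was [-3,4]); enqueue []
  #16 pop 3: in=[-4,4] → [-4,4] (no change)
  #17 pop 0: in=[-4,4] → [-4,4] (no change)
  #18 pop 4: in=[-4,4] → [-4,4] (no change)

Fixpoint:
  val[0] = [-4,4]
  val[1] = [-3,4]
  val[2] = [-4,4]
  val[3] = [-4,4]
  val[4] = [-4,4]

[-4,4]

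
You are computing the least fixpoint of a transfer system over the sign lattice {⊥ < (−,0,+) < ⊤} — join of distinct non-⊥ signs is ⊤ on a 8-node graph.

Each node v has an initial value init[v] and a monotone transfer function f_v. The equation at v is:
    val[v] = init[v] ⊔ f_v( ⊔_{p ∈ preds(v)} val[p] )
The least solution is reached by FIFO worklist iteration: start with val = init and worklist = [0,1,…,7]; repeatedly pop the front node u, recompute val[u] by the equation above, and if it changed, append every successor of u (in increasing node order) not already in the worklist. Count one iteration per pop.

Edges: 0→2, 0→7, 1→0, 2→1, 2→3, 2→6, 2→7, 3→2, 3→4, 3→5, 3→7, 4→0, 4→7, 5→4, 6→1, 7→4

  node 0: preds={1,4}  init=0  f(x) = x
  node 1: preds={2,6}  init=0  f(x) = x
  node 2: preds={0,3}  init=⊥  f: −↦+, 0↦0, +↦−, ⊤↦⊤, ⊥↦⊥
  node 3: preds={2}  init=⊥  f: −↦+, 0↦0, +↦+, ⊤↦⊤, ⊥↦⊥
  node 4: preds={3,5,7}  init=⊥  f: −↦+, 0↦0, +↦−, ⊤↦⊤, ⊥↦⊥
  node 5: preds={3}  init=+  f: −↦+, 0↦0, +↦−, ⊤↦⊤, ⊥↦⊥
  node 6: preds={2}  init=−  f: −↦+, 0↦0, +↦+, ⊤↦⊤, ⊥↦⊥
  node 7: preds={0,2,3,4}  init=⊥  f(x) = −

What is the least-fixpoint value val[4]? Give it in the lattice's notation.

⊤

Trace (20 dequeues):
  [1] u=0 | in 0 | out 0 | ==
  [2] u=1 | in − | out ⊤ | prev 0 | push {0}
  [3] u=2 | in 0 | out 0 | prev ⊥ | push {1}
  [4] u=3 | in 0 | out 0 | prev ⊥ | push {2}
  [5] u=4 | in ⊤ | out ⊤ | prev ⊥ | push {}
  [6] u=5 | in 0 | out ⊤ | prev + | push {4}
  [7] u=6 | in 0 | out ⊤ | prev − | push {}
  [8] u=7 | in ⊤ | out − | prev ⊥ | push {}
  [9] u=0 | in ⊤ | out ⊤ | prev 0 | push {7}
  [10] u=1 | in ⊤ | out ⊤ | ==
  [11] u=2 | in ⊤ | out ⊤ | prev 0 | push {1,3,6}
  [12] u=4 | in ⊤ | out ⊤ | ==
  [13] u=7 | in ⊤ | out − | ==
  [14] u=1 | in ⊤ | out ⊤ | ==
  [15] u=3 | in ⊤ | out ⊤ | prev 0 | push {2,4,5,7}
  [16] u=6 | in ⊤ | out ⊤ | ==
  [17] u=2 | in ⊤ | out ⊤ | ==
  [18] u=4 | in ⊤ | out ⊤ | ==
  [19] u=5 | in ⊤ | out ⊤ | ==
  [20] u=7 | in ⊤ | out − | ==

Converged values:
  [0] ⊤
  [1] ⊤
  [2] ⊤
  [3] ⊤
  [4] ⊤
  [5] ⊤
  [6] ⊤
  [7] −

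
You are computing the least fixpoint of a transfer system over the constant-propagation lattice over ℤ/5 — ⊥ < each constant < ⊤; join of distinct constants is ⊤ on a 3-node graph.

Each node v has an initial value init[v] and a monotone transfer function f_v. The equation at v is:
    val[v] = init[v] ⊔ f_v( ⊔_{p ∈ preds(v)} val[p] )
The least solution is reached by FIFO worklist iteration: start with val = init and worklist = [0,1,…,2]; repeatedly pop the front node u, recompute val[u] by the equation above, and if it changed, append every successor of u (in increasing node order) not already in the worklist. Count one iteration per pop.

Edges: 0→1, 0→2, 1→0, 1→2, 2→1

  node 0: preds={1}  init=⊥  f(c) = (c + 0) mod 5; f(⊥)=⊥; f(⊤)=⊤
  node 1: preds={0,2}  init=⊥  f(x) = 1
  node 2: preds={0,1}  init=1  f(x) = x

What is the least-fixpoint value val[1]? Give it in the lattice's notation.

Iteration log — 6 steps:
  step 1. node 0  ⊔preds=⊥  new=⊥  stable
  step 2. node 1  ⊔preds=1  new=1  old=⊥  +wl: 0
  step 3. node 2  ⊔preds=1  new=1  stable
  step 4. node 0  ⊔preds=1  new=1  old=⊥  +wl: 1,2
  step 5. node 1  ⊔preds=1  new=1  stable
  step 6. node 2  ⊔preds=1  new=1  stable

Least fixpoint reached:
  node 0: 1
  node 1: 1
  node 2: 1

1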